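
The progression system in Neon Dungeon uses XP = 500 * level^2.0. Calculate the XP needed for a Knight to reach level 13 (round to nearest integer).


XP = 500 * level^2.0
Substitute level = 13:
XP = 500 * 13^2.0
= 500 * 169.0
= 84500

84500 XP


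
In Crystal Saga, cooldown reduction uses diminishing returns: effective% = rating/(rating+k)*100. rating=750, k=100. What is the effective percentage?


effective% = rating / (rating + k) * 100
= 750 / (750 + 100) * 100
= 750 / 850 * 100
= 0.882353 * 100
= 88.24%

88.24%


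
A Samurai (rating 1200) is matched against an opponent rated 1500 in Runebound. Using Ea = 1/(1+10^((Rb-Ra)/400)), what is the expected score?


Elo expected score: Ea = 1/(1 + 10^((Rb-Ra)/400))
Rb - Ra = 1500 - 1200 = 300
(Rb-Ra)/400 = 300/400 = 0.75
10^0.75 = 5.623413
Ea = 1/(1 + 5.623413) = 1/6.623413 = 0.1510

0.1510


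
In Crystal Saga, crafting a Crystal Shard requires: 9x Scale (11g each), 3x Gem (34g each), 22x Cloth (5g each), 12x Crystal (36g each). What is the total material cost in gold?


Cost breakdown:
  Scale: 9 * 11 = 99
  Gem: 3 * 34 = 102
  Cloth: 22 * 5 = 110
  Crystal: 12 * 36 = 432
Total = 99 + 102 + 110 + 432 = 743

743 gold


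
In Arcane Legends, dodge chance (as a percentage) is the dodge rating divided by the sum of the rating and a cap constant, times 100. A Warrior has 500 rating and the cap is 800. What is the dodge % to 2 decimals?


dodge% = 500 / (500 + 800) * 100
= 500 / 1300 * 100
= 0.384615 * 100
= 38.46%

38.46%


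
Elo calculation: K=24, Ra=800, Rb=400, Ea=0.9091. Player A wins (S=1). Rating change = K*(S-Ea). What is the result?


Elo update: delta = K * (S - Ea), where S = 1 (wins)
S - Ea = 1 - 0.9091 = 0.0909
Rating change = 24 * 0.0909
= 2.18

2.18 rating points


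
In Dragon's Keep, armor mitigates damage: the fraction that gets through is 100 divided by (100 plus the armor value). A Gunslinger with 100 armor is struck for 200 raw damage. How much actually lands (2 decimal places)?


actual = 200 * 100 / (100 + 100)
= 200 * 100 / 200
= 20000 / 200
= 100.00

100.00 damage


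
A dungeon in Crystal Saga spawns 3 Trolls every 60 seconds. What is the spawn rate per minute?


Spawns per minute = count * (60 / interval)
= 3 * (60 / 60)
= 3 * 1.0
= 3.0

3.0 per minute


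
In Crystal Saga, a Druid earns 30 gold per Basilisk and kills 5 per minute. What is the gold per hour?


Gold per minute = 30 * 5 = 150
Gold per hour = 150 * 60 = 9000

9000 gold/hour


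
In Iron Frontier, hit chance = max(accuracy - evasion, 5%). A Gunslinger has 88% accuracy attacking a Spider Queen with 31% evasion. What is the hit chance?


accuracy - evasion = 88 - 31 = 57
Apply floor: max(57, 5) = 57
Hit chance = 57%

57%


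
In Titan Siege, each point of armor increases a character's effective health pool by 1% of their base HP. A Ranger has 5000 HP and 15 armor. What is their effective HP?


EHP = 5000 * (1 + 15/100)
= 5000 * (1 + 0.15)
= 5000 * 1.15
= 5750.0

5750.0 EHP


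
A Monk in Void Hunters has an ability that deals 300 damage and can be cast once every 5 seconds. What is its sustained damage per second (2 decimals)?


DPS = damage / cooldown
= 300 / 5
= 60.00

60.00 DPS


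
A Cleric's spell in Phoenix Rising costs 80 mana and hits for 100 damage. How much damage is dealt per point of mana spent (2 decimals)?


Efficiency = damage / mana
= 100 / 80
= 1.25

1.25 dmg/mana


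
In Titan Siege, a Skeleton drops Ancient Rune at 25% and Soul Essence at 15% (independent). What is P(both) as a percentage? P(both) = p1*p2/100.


For independent events, P(both) = P(A) * P(B)
= 25% * 15%
= 375 / 100 %
= 3.75%

3.75%


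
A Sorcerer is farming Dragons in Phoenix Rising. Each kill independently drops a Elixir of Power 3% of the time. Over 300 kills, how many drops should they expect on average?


Expected drops = kills * (drop_rate / 100)
= 300 * (3 / 100)
= 300 * 0.03
= 9.0

9.0 drops


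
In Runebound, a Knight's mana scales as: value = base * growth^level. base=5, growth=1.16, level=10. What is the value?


value = base * growth^level
= 5 * 1.16^10
= 5 * 4.411435
= 22.06

22.06 mana


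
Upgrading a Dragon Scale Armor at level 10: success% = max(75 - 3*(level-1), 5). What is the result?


raw_rate = 75 - 3 * (10 - 1)
= 75 - 3 * 9
= 75 - 27
= 48
Apply floor: max(48, 5) = 48%

48%


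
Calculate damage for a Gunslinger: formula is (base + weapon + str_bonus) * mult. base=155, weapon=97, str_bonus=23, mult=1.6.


Sum base + weapon + str = 155 + 97 + 23 = 275
Multiply by 1.6:
275 * 1.6 = 440.0

440.0 damage


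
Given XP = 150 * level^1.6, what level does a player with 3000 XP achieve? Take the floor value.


XP = 150 * level^1.6, so level = (XP / 150)^(1/1.6)
= (3000 / 150)^(1/1.6)
= 20.0^0.625
= 6.5034
Floor: level = 6

level 6


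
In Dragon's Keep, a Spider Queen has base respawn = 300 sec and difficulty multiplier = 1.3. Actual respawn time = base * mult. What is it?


Respawn time = base * multiplier
= 300 * 1.3
= 390.0 seconds

390.0 seconds


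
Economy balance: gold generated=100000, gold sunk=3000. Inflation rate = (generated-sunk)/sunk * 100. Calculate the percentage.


Net gold = 100000 - 3000 = 97000
Inflation rate = net / sunk * 100 = 97000 / 3000 * 100
= 32.333333 * 100
= 3233.33%

3233.33%


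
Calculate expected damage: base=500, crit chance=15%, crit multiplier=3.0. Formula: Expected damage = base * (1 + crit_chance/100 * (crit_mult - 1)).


E[dmg] = base * (1 + crit_chance * (crit_mult - 1))
cc as decimal = 15/100 = 0.15
cm - 1 = 3.0 - 1 = 2.0
Bonus factor = 0.15 * 2.0 = 0.3
Total multiplier = 1 + 0.3 = 1.3
Expected damage = 500 * 1.3 = 650.00

650.00 damage


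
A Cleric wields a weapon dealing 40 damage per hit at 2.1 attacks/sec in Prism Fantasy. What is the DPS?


DPS = damage * attack_speed
= 40 * 2.1
= 84.0

84.0 DPS


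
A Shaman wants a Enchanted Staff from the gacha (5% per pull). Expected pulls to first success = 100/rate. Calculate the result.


Expected pulls for a geometric distribution = 1/p = 100 / rate%
= 100 / 5
= 20.0

20.0 pulls


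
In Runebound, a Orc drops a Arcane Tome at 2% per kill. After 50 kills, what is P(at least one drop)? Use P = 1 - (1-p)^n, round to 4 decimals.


P(at least one) = 1 - P(none) = 1 - (1-p)^n
p = 2/100 = 0.02
1 - p = 0.98
(1 - p)^50 = 0.98^50 = 0.364170
P(at least one) = 1 - 0.364170 = 0.6358

0.6358


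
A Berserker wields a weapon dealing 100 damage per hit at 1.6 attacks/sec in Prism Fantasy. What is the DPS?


DPS = damage * attack_speed
= 100 * 1.6
= 160.0

160.0 DPS


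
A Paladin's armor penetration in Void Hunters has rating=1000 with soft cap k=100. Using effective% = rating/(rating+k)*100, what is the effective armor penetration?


effective% = rating / (rating + k) * 100
= 1000 / (1000 + 100) * 100
= 1000 / 1100 * 100
= 0.909091 * 100
= 90.91%

90.91%


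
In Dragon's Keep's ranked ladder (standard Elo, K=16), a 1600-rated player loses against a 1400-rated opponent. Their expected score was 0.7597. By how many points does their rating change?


Elo update: delta = K * (S - Ea), where S = 0 (loses)
S - Ea = 0 - 0.7597 = -0.7597
Rating change = 16 * -0.7597
= -12.16

-12.16 rating points


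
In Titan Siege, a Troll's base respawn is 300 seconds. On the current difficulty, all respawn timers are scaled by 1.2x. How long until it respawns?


Respawn time = base * multiplier
= 300 * 1.2
= 360.0 seconds

360.0 seconds


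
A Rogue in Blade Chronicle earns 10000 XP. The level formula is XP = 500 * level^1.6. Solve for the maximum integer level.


XP = 500 * level^1.6, so level = (XP / 500)^(1/1.6)
= (10000 / 500)^(1/1.6)
= 20.0^0.625
= 6.5034
Floor: level = 6

level 6


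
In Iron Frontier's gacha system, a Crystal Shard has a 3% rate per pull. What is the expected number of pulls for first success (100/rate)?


Expected pulls for a geometric distribution = 1/p = 100 / rate%
= 100 / 3
= 33.33

33.33 pulls


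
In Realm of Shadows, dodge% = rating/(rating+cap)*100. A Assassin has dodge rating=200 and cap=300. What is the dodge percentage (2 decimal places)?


dodge% = 200 / (200 + 300) * 100
= 200 / 500 * 100
= 0.4 * 100
= 40.00%

40.00%


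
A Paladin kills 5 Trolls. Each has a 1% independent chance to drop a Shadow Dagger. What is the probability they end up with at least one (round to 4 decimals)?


P(at least one) = 1 - P(none) = 1 - (1-p)^n
p = 1/100 = 0.01
1 - p = 0.99
(1 - p)^5 = 0.99^5 = 0.950990
P(at least one) = 1 - 0.950990 = 0.0490

0.0490


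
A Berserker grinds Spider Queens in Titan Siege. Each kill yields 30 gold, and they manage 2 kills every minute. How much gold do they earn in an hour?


Gold per minute = 30 * 2 = 60
Gold per hour = 60 * 60 = 3600

3600 gold/hour


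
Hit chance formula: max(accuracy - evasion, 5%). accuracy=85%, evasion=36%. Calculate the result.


accuracy - evasion = 85 - 36 = 49
Apply floor: max(49, 5) = 49
Hit chance = 49%

49%


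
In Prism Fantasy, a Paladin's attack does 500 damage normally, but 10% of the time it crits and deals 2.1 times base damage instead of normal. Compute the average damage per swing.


E[dmg] = base * (1 + crit_chance * (crit_mult - 1))
cc as decimal = 10/100 = 0.1
cm - 1 = 2.1 - 1 = 1.1
Bonus factor = 0.1 * 1.1 = 0.11
Total multiplier = 1 + 0.11 = 1.11
Expected damage = 500 * 1.11 = 555.00

555.00 damage


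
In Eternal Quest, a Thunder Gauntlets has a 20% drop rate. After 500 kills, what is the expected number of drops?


Expected drops = kills * (drop_rate / 100)
= 500 * (20 / 100)
= 500 * 0.2
= 100.0

100.0 drops


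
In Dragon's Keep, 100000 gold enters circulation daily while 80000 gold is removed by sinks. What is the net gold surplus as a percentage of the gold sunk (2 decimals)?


Net gold = 100000 - 80000 = 20000
Inflation rate = net / sunk * 100 = 20000 / 80000 * 100
= 0.25 * 100
= 25.00%

25.00%


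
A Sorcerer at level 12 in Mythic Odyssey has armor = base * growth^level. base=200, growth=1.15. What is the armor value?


value = base * growth^level
= 200 * 1.15^12
= 200 * 5.35025
= 1070.05

1070.05 armor


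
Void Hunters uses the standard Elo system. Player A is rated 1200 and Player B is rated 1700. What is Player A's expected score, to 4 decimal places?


Elo expected score: Ea = 1/(1 + 10^((Rb-Ra)/400))
Rb - Ra = 1700 - 1200 = 500
(Rb-Ra)/400 = 500/400 = 1.25
10^1.25 = 17.782794
Ea = 1/(1 + 17.782794) = 1/18.782794 = 0.0532

0.0532


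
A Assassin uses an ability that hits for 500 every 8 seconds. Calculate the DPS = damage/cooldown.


DPS = damage / cooldown
= 500 / 8
= 62.50

62.50 DPS


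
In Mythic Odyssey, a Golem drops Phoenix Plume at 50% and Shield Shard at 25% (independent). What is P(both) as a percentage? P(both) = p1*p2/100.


For independent events, P(both) = P(A) * P(B)
= 50% * 25%
= 1250 / 100 %
= 12.5%

12.5%


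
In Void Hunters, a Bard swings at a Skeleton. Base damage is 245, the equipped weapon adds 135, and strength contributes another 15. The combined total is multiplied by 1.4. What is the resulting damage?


Sum base + weapon + str = 245 + 135 + 15 = 395
Multiply by 1.4:
395 * 1.4 = 553.0

553.0 damage


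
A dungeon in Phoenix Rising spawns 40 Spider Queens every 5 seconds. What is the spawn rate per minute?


Spawns per minute = count * (60 / interval)
= 40 * (60 / 5)
= 40 * 12.0
= 480.0

480.0 per minute


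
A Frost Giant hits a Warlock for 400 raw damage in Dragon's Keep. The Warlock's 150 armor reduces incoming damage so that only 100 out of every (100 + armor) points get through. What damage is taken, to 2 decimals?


actual = 400 * 100 / (100 + 150)
= 400 * 100 / 250
= 40000 / 250
= 160.00

160.00 damage


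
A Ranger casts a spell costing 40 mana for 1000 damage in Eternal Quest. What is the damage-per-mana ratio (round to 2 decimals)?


Efficiency = damage / mana
= 1000 / 40
= 25.00

25.00 dmg/mana


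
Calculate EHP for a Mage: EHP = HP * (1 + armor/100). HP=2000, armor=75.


EHP = 2000 * (1 + 75/100)
= 2000 * (1 + 0.75)
= 2000 * 1.75
= 3500.0

3500.0 EHP


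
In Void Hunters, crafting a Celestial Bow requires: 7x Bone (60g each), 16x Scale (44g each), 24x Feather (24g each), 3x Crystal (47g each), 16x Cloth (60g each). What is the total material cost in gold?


Cost breakdown:
  Bone: 7 * 60 = 420
  Scale: 16 * 44 = 704
  Feather: 24 * 24 = 576
  Crystal: 3 * 47 = 141
  Cloth: 16 * 60 = 960
Total = 420 + 704 + 576 + 141 + 960 = 2801

2801 gold


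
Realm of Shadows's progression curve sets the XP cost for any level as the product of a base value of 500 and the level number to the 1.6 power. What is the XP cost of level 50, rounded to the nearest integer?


XP = 500 * level^1.6
Substitute level = 50:
XP = 500 * 50^1.6
= 500 * 522.8198
= 261410

261410 XP


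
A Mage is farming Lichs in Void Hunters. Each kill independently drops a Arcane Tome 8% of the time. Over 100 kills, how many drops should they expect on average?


Expected drops = kills * (drop_rate / 100)
= 100 * (8 / 100)
= 100 * 0.08
= 8.0

8.0 drops


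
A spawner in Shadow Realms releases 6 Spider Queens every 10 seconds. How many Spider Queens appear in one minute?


Spawns per minute = count * (60 / interval)
= 6 * (60 / 10)
= 6 * 6.0
= 36.0

36.0 per minute


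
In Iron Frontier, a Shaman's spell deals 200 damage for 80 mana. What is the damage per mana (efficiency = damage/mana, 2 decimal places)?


Efficiency = damage / mana
= 200 / 80
= 2.50

2.50 dmg/mana


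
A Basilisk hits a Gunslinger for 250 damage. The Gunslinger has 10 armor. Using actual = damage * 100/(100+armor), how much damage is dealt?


actual = 250 * 100 / (100 + 10)
= 250 * 100 / 110
= 25000 / 110
= 227.27

227.27 damage


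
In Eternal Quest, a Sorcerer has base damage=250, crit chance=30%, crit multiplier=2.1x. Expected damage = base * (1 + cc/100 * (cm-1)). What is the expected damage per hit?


E[dmg] = base * (1 + crit_chance * (crit_mult - 1))
cc as decimal = 30/100 = 0.3
cm - 1 = 2.1 - 1 = 1.1
Bonus factor = 0.3 * 1.1 = 0.33
Total multiplier = 1 + 0.33 = 1.33
Expected damage = 250 * 1.33 = 332.50

332.50 damage


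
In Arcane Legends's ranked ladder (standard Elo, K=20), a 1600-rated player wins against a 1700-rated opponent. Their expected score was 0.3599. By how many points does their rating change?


Elo update: delta = K * (S - Ea), where S = 1 (wins)
S - Ea = 1 - 0.3599 = 0.6401
Rating change = 20 * 0.6401
= 12.80

12.80 rating points


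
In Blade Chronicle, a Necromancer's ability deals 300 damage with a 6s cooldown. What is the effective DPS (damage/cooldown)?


DPS = damage / cooldown
= 300 / 6
= 50.00

50.00 DPS


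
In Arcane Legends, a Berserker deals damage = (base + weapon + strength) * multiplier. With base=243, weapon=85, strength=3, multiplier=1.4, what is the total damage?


Sum base + weapon + str = 243 + 85 + 3 = 331
Multiply by 1.4:
331 * 1.4 = 463.4

463.4 damage


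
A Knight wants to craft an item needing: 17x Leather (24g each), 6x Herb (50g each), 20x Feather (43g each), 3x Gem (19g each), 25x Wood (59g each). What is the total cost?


Cost breakdown:
  Leather: 17 * 24 = 408
  Herb: 6 * 50 = 300
  Feather: 20 * 43 = 860
  Gem: 3 * 19 = 57
  Wood: 25 * 59 = 1475
Total = 408 + 300 + 860 + 57 + 1475 = 3100

3100 gold


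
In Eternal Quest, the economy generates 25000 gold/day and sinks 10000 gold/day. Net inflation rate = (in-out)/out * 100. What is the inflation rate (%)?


Net gold = 25000 - 10000 = 15000
Inflation rate = net / sunk * 100 = 15000 / 10000 * 100
= 1.5 * 100
= 150.00%

150.00%


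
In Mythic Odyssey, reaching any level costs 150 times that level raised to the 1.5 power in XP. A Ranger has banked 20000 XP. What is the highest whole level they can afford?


XP = 150 * level^1.5, so level = (XP / 150)^(1/1.5)
= (20000 / 150)^(1/1.5)
= 133.3333^0.6667
= 26.0991
Floor: level = 26

level 26


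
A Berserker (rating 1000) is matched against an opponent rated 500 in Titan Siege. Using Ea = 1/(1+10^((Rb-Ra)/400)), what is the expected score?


Elo expected score: Ea = 1/(1 + 10^((Rb-Ra)/400))
Rb - Ra = 500 - 1000 = -500
(Rb-Ra)/400 = -500/400 = -1.25
10^-1.25 = 0.056234
Ea = 1/(1 + 0.056234) = 1/1.056234 = 0.9468

0.9468


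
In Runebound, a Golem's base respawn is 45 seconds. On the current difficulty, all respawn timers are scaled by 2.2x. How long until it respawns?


Respawn time = base * multiplier
= 45 * 2.2
= 99.0 seconds

99.0 seconds


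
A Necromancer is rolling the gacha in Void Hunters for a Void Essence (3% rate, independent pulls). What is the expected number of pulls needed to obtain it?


Expected pulls for a geometric distribution = 1/p = 100 / rate%
= 100 / 3
= 33.33

33.33 pulls


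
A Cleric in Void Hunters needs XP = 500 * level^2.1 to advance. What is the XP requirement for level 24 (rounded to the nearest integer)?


XP = 500 * level^2.1
Substitute level = 24:
XP = 500 * 24^2.1
= 500 * 791.4867
= 395743

395743 XP


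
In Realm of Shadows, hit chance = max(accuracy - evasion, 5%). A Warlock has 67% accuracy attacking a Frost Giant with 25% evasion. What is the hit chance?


accuracy - evasion = 67 - 25 = 42
Apply floor: max(42, 5) = 42
Hit chance = 42%

42%


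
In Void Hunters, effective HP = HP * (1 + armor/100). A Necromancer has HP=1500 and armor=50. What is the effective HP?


EHP = 1500 * (1 + 50/100)
= 1500 * (1 + 0.5)
= 1500 * 1.5
= 2250.0

2250.0 EHP


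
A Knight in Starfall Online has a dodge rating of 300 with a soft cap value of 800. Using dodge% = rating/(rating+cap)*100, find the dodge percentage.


dodge% = 300 / (300 + 800) * 100
= 300 / 1100 * 100
= 0.272727 * 100
= 27.27%

27.27%


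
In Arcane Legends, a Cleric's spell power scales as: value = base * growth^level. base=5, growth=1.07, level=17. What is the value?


value = base * growth^level
= 5 * 1.07^17
= 5 * 3.158815
= 15.79

15.79 spell power


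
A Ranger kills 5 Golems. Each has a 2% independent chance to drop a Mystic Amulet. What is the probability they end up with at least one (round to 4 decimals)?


P(at least one) = 1 - P(none) = 1 - (1-p)^n
p = 2/100 = 0.02
1 - p = 0.98
(1 - p)^5 = 0.98^5 = 0.903921
P(at least one) = 1 - 0.903921 = 0.0961

0.0961


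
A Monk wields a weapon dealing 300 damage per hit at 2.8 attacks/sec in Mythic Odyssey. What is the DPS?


DPS = damage * attack_speed
= 300 * 2.8
= 840.0

840.0 DPS


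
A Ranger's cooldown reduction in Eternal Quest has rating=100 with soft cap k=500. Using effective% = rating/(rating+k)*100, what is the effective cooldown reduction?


effective% = rating / (rating + k) * 100
= 100 / (100 + 500) * 100
= 100 / 600 * 100
= 0.166667 * 100
= 16.67%

16.67%


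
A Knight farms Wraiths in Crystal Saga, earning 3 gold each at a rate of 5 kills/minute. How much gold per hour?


Gold per minute = 3 * 5 = 15
Gold per hour = 15 * 60 = 900

900 gold/hour


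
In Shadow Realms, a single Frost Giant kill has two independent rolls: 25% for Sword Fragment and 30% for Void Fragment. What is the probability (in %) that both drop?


For independent events, P(both) = P(A) * P(B)
= 25% * 30%
= 750 / 100 %
= 7.5%

7.5%


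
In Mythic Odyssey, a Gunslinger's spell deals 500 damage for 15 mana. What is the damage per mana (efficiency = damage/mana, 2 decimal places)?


Efficiency = damage / mana
= 500 / 15
= 33.33

33.33 dmg/mana


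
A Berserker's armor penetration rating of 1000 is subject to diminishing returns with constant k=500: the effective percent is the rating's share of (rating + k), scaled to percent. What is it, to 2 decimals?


effective% = rating / (rating + k) * 100
= 1000 / (1000 + 500) * 100
= 1000 / 1500 * 100
= 0.666667 * 100
= 66.67%

66.67%


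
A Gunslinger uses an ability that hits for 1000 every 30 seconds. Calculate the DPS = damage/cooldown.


DPS = damage / cooldown
= 1000 / 30
= 33.33

33.33 DPS


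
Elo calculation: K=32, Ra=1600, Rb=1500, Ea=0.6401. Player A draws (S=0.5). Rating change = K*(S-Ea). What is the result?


Elo update: delta = K * (S - Ea), where S = 0.5 (draws)
S - Ea = 0.5 - 0.6401 = -0.1401
Rating change = 32 * -0.1401
= -4.48

-4.48 rating points


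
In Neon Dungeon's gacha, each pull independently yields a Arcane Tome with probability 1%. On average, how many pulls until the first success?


Expected pulls for a geometric distribution = 1/p = 100 / rate%
= 100 / 1
= 100.0

100.0 pulls


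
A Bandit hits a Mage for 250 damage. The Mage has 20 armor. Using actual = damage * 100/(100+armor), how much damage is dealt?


actual = 250 * 100 / (100 + 20)
= 250 * 100 / 120
= 25000 / 120
= 208.33

208.33 damage


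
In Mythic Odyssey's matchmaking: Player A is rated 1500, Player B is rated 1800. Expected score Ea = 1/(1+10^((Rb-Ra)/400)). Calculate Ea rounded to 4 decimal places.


Elo expected score: Ea = 1/(1 + 10^((Rb-Ra)/400))
Rb - Ra = 1800 - 1500 = 300
(Rb-Ra)/400 = 300/400 = 0.75
10^0.75 = 5.623413
Ea = 1/(1 + 5.623413) = 1/6.623413 = 0.1510

0.1510


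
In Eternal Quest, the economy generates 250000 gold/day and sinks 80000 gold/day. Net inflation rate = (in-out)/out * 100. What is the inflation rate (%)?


Net gold = 250000 - 80000 = 170000
Inflation rate = net / sunk * 100 = 170000 / 80000 * 100
= 2.125 * 100
= 212.50%

212.50%


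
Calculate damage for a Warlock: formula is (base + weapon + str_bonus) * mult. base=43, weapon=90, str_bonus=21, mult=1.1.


Sum base + weapon + str = 43 + 90 + 21 = 154
Multiply by 1.1:
154 * 1.1 = 169.4

169.4 damage


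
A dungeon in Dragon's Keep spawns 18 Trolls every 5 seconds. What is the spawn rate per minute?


Spawns per minute = count * (60 / interval)
= 18 * (60 / 5)
= 18 * 12.0
= 216.0

216.0 per minute


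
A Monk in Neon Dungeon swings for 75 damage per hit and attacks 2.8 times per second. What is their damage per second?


DPS = damage * attack_speed
= 75 * 2.8
= 210.0

210.0 DPS


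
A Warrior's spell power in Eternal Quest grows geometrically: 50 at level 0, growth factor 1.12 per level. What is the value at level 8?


value = base * growth^level
= 50 * 1.12^8
= 50 * 2.475963
= 123.80

123.80 spell power


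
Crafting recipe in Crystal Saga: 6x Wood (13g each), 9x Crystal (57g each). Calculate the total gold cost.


Cost breakdown:
  Wood: 6 * 13 = 78
  Crystal: 9 * 57 = 513
Total = 78 + 513 = 591

591 gold


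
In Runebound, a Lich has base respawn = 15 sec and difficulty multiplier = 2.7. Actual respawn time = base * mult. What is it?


Respawn time = base * multiplier
= 15 * 2.7
= 40.5 seconds

40.5 seconds


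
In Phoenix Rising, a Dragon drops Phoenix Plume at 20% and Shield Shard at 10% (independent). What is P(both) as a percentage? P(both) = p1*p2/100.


For independent events, P(both) = P(A) * P(B)
= 20% * 10%
= 200 / 100 %
= 2.0%

2.0%


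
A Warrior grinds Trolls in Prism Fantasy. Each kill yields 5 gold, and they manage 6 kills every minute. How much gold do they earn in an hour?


Gold per minute = 5 * 6 = 30
Gold per hour = 30 * 60 = 1800

1800 gold/hour


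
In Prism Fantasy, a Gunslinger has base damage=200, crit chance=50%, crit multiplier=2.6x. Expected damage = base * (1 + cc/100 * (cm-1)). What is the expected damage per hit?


E[dmg] = base * (1 + crit_chance * (crit_mult - 1))
cc as decimal = 50/100 = 0.5
cm - 1 = 2.6 - 1 = 1.6
Bonus factor = 0.5 * 1.6 = 0.8
Total multiplier = 1 + 0.8 = 1.8
Expected damage = 200 * 1.8 = 360.00

360.00 damage


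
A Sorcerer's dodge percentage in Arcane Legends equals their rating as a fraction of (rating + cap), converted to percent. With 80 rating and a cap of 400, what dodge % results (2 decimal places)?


dodge% = 80 / (80 + 400) * 100
= 80 / 480 * 100
= 0.166667 * 100
= 16.67%

16.67%


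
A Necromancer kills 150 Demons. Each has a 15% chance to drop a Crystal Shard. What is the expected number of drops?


Expected drops = kills * (drop_rate / 100)
= 150 * (15 / 100)
= 150 * 0.15
= 22.5

22.5 drops


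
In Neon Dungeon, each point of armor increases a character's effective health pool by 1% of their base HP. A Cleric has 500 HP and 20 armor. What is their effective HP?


EHP = 500 * (1 + 20/100)
= 500 * (1 + 0.2)
= 500 * 1.2
= 600.0

600.0 EHP


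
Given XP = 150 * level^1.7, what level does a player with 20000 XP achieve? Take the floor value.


XP = 150 * level^1.7, so level = (XP / 150)^(1/1.7)
= (20000 / 150)^(1/1.7)
= 133.3333^0.5882
= 17.7813
Floor: level = 17

level 17


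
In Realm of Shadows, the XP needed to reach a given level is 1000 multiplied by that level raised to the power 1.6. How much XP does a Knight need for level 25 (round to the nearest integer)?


XP = 1000 * level^1.6
Substitute level = 25:
XP = 1000 * 25^1.6
= 1000 * 172.4662
= 172466

172466 XP


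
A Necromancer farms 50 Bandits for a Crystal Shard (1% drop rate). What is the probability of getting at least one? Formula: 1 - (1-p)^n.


P(at least one) = 1 - P(none) = 1 - (1-p)^n
p = 1/100 = 0.01
1 - p = 0.99
(1 - p)^50 = 0.99^50 = 0.605006
P(at least one) = 1 - 0.605006 = 0.3950

0.3950


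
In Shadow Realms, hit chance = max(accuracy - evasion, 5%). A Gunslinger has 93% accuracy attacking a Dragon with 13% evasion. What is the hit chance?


accuracy - evasion = 93 - 13 = 80
Apply floor: max(80, 5) = 80
Hit chance = 80%

80%


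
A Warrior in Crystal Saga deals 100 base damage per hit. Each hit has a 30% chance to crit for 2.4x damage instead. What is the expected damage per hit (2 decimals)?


E[dmg] = base * (1 + crit_chance * (crit_mult - 1))
cc as decimal = 30/100 = 0.3
cm - 1 = 2.4 - 1 = 1.4
Bonus factor = 0.3 * 1.4 = 0.42
Total multiplier = 1 + 0.42 = 1.42
Expected damage = 100 * 1.42 = 142.00

142.00 damage


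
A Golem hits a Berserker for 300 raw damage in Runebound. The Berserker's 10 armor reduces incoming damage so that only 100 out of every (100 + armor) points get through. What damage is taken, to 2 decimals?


actual = 300 * 100 / (100 + 10)
= 300 * 100 / 110
= 30000 / 110
= 272.73

272.73 damage


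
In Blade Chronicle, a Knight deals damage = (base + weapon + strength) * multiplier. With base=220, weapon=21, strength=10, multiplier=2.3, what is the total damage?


Sum base + weapon + str = 220 + 21 + 10 = 251
Multiply by 2.3:
251 * 2.3 = 577.3

577.3 damage


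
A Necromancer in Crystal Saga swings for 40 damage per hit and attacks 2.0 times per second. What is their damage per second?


DPS = damage * attack_speed
= 40 * 2.0
= 80.0

80.0 DPS


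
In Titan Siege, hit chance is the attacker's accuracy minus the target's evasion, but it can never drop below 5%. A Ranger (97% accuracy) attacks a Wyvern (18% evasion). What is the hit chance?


accuracy - evasion = 97 - 18 = 79
Apply floor: max(79, 5) = 79
Hit chance = 79%

79%


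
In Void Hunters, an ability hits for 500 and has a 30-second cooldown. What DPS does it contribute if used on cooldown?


DPS = damage / cooldown
= 500 / 30
= 16.67

16.67 DPS


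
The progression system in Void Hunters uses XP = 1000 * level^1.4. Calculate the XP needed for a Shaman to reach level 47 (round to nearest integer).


XP = 1000 * level^1.4
Substitute level = 47:
XP = 1000 * 47^1.4
= 1000 * 219.2487
= 219249

219249 XP


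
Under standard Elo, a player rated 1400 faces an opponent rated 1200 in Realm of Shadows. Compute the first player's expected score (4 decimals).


Elo expected score: Ea = 1/(1 + 10^((Rb-Ra)/400))
Rb - Ra = 1200 - 1400 = -200
(Rb-Ra)/400 = -200/400 = -0.5
10^-0.5 = 0.316228
Ea = 1/(1 + 0.316228) = 1/1.316228 = 0.7597

0.7597


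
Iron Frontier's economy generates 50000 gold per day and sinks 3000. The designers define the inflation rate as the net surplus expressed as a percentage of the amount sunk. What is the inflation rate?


Net gold = 50000 - 3000 = 47000
Inflation rate = net / sunk * 100 = 47000 / 3000 * 100
= 15.666667 * 100
= 1566.67%

1566.67%


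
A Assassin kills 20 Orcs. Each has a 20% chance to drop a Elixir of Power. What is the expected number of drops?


Expected drops = kills * (drop_rate / 100)
= 20 * (20 / 100)
= 20 * 0.2
= 4.0

4.0 drops


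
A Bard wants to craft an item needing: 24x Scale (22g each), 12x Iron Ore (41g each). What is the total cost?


Cost breakdown:
  Scale: 24 * 22 = 528
  Iron Ore: 12 * 41 = 492
Total = 528 + 492 = 1020

1020 gold


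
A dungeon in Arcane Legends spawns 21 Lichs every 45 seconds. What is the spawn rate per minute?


Spawns per minute = count * (60 / interval)
= 21 * (60 / 45)
= 21 * 1.3333
= 28.0

28.0 per minute


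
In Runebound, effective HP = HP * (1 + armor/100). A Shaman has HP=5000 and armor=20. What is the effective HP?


EHP = 5000 * (1 + 20/100)
= 5000 * (1 + 0.2)
= 5000 * 1.2
= 6000.0

6000.0 EHP


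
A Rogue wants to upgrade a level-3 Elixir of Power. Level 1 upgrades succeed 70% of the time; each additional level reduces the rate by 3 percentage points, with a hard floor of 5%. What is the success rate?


raw_rate = 70 - 3 * (3 - 1)
= 70 - 3 * 2
= 70 - 6
= 64
Apply floor: max(64, 5) = 64%

64%


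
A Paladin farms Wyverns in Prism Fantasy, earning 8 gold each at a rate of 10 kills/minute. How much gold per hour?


Gold per minute = 8 * 10 = 80
Gold per hour = 80 * 60 = 4800

4800 gold/hour


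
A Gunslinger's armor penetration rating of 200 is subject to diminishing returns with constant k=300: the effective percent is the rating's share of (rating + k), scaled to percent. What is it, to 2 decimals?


effective% = rating / (rating + k) * 100
= 200 / (200 + 300) * 100
= 200 / 500 * 100
= 0.4 * 100
= 40.00%

40.00%


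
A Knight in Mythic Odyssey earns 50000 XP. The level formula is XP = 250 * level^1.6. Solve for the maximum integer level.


XP = 250 * level^1.6, so level = (XP / 250)^(1/1.6)
= (50000 / 250)^(1/1.6)
= 200.0^0.625
= 27.4248
Floor: level = 27

level 27


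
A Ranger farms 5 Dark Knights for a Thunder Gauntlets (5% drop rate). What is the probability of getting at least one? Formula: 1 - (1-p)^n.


P(at least one) = 1 - P(none) = 1 - (1-p)^n
p = 5/100 = 0.05
1 - p = 0.95
(1 - p)^5 = 0.95^5 = 0.773781
P(at least one) = 1 - 0.773781 = 0.2262

0.2262


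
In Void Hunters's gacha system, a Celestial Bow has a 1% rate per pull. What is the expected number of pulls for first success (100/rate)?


Expected pulls for a geometric distribution = 1/p = 100 / rate%
= 100 / 1
= 100.0

100.0 pulls


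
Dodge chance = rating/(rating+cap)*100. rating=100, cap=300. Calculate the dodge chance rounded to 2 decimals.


dodge% = 100 / (100 + 300) * 100
= 100 / 400 * 100
= 0.25 * 100
= 25.00%

25.00%


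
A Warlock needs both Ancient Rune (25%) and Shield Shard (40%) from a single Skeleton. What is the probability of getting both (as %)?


For independent events, P(both) = P(A) * P(B)
= 25% * 40%
= 1000 / 100 %
= 10.0%

10.0%


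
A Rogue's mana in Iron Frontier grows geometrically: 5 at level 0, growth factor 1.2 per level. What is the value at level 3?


value = base * growth^level
= 5 * 1.2^3
= 5 * 1.728
= 8.64

8.64 mana


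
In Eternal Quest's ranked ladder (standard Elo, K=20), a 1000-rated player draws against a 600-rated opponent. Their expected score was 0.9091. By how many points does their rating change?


Elo update: delta = K * (S - Ea), where S = 0.5 (draws)
S - Ea = 0.5 - 0.9091 = -0.4091
Rating change = 20 * -0.4091
= -8.18

-8.18 rating points


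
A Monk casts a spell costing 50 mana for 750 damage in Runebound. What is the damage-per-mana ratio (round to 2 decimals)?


Efficiency = damage / mana
= 750 / 50
= 15.00

15.00 dmg/mana


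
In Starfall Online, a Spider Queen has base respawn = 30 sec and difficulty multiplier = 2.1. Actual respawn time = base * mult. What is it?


Respawn time = base * multiplier
= 30 * 2.1
= 63.0 seconds

63.0 seconds


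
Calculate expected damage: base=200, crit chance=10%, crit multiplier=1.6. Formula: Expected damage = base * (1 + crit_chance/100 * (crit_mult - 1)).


E[dmg] = base * (1 + crit_chance * (crit_mult - 1))
cc as decimal = 10/100 = 0.1
cm - 1 = 1.6 - 1 = 0.6
Bonus factor = 0.1 * 0.6 = 0.06
Total multiplier = 1 + 0.06 = 1.06
Expected damage = 200 * 1.06 = 212.00

212.00 damage


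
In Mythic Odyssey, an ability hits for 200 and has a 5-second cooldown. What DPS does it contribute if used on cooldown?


DPS = damage / cooldown
= 200 / 5
= 40.00

40.00 DPS


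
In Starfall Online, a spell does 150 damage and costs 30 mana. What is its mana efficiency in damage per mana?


Efficiency = damage / mana
= 150 / 30
= 5.00

5.00 dmg/mana


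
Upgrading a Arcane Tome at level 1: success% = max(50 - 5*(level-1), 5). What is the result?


raw_rate = 50 - 5 * (1 - 1)
= 50 - 5 * 0
= 50 - 0
= 50
Apply floor: max(50, 5) = 50%

50%


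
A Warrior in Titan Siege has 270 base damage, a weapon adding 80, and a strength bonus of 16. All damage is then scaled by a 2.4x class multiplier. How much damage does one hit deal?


Sum base + weapon + str = 270 + 80 + 16 = 366
Multiply by 2.4:
366 * 2.4 = 878.4

878.4 damage


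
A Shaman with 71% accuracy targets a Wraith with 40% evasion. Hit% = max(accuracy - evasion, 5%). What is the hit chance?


accuracy - evasion = 71 - 40 = 31
Apply floor: max(31, 5) = 31
Hit chance = 31%

31%


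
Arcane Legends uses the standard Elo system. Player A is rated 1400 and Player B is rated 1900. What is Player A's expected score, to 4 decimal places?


Elo expected score: Ea = 1/(1 + 10^((Rb-Ra)/400))
Rb - Ra = 1900 - 1400 = 500
(Rb-Ra)/400 = 500/400 = 1.25
10^1.25 = 17.782794
Ea = 1/(1 + 17.782794) = 1/18.782794 = 0.0532

0.0532


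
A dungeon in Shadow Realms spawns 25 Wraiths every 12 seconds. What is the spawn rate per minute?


Spawns per minute = count * (60 / interval)
= 25 * (60 / 12)
= 25 * 5.0
= 125.0

125.0 per minute


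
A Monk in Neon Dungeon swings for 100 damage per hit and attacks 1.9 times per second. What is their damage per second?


DPS = damage * attack_speed
= 100 * 1.9
= 190.0

190.0 DPS


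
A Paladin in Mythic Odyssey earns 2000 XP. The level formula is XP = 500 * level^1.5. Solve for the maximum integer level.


XP = 500 * level^1.5, so level = (XP / 500)^(1/1.5)
= (2000 / 500)^(1/1.5)
= 4.0^0.6667
= 2.5198
Floor: level = 2

level 2


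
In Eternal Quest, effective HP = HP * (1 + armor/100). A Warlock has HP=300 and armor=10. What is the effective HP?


EHP = 300 * (1 + 10/100)
= 300 * (1 + 0.1)
= 300 * 1.1
= 330.0

330.0 EHP


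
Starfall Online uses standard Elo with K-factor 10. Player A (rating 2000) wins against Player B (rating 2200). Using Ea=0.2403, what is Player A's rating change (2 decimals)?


Elo update: delta = K * (S - Ea), where S = 1 (wins)
S - Ea = 1 - 0.2403 = 0.7597
Rating change = 10 * 0.7597
= 7.60

7.60 rating points


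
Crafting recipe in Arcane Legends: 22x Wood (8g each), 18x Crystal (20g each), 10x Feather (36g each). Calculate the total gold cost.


Cost breakdown:
  Wood: 22 * 8 = 176
  Crystal: 18 * 20 = 360
  Feather: 10 * 36 = 360
Total = 176 + 360 + 360 = 896

896 gold


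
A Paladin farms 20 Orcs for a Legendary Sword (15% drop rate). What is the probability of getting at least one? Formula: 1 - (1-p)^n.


P(at least one) = 1 - P(none) = 1 - (1-p)^n
p = 15/100 = 0.15
1 - p = 0.85
(1 - p)^20 = 0.85^20 = 0.038760
P(at least one) = 1 - 0.038760 = 0.9612

0.9612


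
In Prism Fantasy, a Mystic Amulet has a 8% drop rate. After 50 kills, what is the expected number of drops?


Expected drops = kills * (drop_rate / 100)
= 50 * (8 / 100)
= 50 * 0.08
= 4.0

4.0 drops


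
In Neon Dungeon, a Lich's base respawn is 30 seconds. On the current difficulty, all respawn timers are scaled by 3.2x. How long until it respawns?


Respawn time = base * multiplier
= 30 * 3.2
= 96.0 seconds

96.0 seconds


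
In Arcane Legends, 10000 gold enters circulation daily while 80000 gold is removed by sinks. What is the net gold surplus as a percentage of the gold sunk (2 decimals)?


Net gold = 10000 - 80000 = -70000
Inflation rate = net / sunk * 100 = -70000 / 80000 * 100
= -0.875 * 100
= -87.50%

-87.50%


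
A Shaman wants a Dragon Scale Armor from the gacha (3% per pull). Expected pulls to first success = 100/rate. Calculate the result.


Expected pulls for a geometric distribution = 1/p = 100 / rate%
= 100 / 3
= 33.33

33.33 pulls


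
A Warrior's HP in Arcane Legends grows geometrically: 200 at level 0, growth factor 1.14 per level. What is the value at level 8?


value = base * growth^level
= 200 * 1.14^8
= 200 * 2.852586
= 570.52

570.52 HP


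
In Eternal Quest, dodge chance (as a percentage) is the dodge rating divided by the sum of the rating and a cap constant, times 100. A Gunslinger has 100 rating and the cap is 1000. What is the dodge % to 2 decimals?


dodge% = 100 / (100 + 1000) * 100
= 100 / 1100 * 100
= 0.090909 * 100
= 9.09%

9.09%


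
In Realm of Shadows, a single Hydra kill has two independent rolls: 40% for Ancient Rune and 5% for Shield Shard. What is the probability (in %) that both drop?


For independent events, P(both) = P(A) * P(B)
= 40% * 5%
= 200 / 100 %
= 2.0%

2.0%


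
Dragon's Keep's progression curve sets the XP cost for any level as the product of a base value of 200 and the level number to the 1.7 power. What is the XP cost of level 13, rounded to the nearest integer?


XP = 200 * level^1.7
Substitute level = 13:
XP = 200 * 13^1.7
= 200 * 78.2895
= 15658

15658 XP


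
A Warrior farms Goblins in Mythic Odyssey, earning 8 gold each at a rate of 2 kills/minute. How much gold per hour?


Gold per minute = 8 * 2 = 16
Gold per hour = 16 * 60 = 960

960 gold/hour


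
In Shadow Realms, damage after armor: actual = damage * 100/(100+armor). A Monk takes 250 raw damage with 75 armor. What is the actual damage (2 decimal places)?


actual = 250 * 100 / (100 + 75)
= 250 * 100 / 175
= 25000 / 175
= 142.86

142.86 damage


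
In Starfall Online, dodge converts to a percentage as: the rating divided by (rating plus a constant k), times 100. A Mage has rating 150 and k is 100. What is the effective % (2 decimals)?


effective% = rating / (rating + k) * 100
= 150 / (150 + 100) * 100
= 150 / 250 * 100
= 0.6 * 100
= 60.00%

60.00%


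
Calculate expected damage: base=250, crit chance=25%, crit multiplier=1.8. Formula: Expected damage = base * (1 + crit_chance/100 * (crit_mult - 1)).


E[dmg] = base * (1 + crit_chance * (crit_mult - 1))
cc as decimal = 25/100 = 0.25
cm - 1 = 1.8 - 1 = 0.8
Bonus factor = 0.25 * 0.8 = 0.2
Total multiplier = 1 + 0.2 = 1.2
Expected damage = 250 * 1.2 = 300.00

300.00 damage


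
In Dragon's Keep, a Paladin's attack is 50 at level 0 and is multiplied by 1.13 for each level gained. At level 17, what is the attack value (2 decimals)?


value = base * growth^level
= 50 * 1.13^17
= 50 * 7.986078
= 399.30

399.30 attack


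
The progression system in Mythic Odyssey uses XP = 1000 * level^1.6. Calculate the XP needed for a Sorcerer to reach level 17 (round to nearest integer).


XP = 1000 * level^1.6
Substitute level = 17:
XP = 1000 * 17^1.6
= 1000 * 93.0504
= 93050

93050 XP


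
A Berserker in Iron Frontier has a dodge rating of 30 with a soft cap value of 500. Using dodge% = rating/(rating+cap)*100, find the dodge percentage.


dodge% = 30 / (30 + 500) * 100
= 30 / 530 * 100
= 0.056604 * 100
= 5.66%

5.66%


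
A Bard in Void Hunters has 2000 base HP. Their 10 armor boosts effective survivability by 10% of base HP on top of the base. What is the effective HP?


EHP = 2000 * (1 + 10/100)
= 2000 * (1 + 0.1)
= 2000 * 1.1
= 2200.0

2200.0 EHP
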